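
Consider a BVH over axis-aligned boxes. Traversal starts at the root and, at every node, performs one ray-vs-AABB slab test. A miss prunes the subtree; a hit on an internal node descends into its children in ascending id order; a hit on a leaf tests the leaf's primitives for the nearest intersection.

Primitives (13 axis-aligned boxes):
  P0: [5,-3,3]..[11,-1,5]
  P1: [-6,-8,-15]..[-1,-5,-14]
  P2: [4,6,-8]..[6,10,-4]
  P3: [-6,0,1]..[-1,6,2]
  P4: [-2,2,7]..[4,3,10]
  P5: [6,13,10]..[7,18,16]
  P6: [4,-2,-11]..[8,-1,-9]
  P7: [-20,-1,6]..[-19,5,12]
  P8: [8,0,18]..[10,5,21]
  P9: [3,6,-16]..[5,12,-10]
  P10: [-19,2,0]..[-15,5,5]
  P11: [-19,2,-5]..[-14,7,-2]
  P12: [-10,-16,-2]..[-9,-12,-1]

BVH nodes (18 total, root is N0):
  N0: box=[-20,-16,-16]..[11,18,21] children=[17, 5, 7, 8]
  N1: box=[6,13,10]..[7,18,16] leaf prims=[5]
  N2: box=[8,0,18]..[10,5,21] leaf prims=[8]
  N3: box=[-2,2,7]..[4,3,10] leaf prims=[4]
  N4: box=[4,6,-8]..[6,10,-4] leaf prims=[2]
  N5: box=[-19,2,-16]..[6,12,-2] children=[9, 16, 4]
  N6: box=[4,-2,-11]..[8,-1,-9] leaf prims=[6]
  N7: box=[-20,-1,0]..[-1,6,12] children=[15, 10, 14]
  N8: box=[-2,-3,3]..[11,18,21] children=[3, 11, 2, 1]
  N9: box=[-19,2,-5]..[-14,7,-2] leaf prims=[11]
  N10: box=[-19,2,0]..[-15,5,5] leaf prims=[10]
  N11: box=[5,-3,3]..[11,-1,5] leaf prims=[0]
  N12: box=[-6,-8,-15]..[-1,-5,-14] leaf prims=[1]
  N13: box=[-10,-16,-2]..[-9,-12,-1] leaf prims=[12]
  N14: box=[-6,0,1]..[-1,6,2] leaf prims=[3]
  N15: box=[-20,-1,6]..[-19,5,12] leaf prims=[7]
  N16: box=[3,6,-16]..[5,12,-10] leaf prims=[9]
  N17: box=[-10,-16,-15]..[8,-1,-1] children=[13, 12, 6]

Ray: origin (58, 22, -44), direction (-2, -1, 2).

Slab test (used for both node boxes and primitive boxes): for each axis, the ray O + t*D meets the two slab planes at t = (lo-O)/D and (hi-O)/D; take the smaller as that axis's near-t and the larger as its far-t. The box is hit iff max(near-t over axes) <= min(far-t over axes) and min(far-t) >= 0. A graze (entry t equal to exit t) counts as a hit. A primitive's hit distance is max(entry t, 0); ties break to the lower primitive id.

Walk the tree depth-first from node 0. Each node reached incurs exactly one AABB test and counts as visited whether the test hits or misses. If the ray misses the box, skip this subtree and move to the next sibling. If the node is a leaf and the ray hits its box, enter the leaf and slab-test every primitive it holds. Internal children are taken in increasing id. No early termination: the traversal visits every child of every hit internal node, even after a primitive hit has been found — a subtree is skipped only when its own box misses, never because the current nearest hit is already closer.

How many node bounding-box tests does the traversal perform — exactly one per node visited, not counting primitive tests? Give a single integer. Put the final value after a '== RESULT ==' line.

Trace the traversal:
N0 x:[47/2,39] y:[4,38] z:[14,65/2] -> hit [47/2,65/2], descend [5, 7, 8, 17]
  N5 x:[26,77/2] y:[10,20] z:[14,21] -> miss, prune
  N7 x:[59/2,39] y:[16,23] z:[22,28] -> miss, prune
  N8 x:[47/2,30] y:[4,25] z:[47/2,65/2] -> hit [47/2,25], descend [1, 2, 3, 11]
    N1 x:[51/2,26] y:[4,9] z:[27,30] -> miss, prune
    N2 x:[24,25] y:[17,22] z:[31,65/2] -> miss, prune
    N3 x:[27,30] y:[19,20] z:[51/2,27] -> miss, prune
    N11 x:[47/2,53/2] y:[23,25] z:[47/2,49/2] -> hit [47/2,49/2] leaf, test {P0@t=47/2}
  N17 x:[25,34] y:[23,38] z:[29/2,43/2] -> miss, prune

order=[0, 5, 7, 8, 1, 2, 3, 11, 17]  |boxes|=9  |leaves|=1  hit=P0

== RESULT ==
9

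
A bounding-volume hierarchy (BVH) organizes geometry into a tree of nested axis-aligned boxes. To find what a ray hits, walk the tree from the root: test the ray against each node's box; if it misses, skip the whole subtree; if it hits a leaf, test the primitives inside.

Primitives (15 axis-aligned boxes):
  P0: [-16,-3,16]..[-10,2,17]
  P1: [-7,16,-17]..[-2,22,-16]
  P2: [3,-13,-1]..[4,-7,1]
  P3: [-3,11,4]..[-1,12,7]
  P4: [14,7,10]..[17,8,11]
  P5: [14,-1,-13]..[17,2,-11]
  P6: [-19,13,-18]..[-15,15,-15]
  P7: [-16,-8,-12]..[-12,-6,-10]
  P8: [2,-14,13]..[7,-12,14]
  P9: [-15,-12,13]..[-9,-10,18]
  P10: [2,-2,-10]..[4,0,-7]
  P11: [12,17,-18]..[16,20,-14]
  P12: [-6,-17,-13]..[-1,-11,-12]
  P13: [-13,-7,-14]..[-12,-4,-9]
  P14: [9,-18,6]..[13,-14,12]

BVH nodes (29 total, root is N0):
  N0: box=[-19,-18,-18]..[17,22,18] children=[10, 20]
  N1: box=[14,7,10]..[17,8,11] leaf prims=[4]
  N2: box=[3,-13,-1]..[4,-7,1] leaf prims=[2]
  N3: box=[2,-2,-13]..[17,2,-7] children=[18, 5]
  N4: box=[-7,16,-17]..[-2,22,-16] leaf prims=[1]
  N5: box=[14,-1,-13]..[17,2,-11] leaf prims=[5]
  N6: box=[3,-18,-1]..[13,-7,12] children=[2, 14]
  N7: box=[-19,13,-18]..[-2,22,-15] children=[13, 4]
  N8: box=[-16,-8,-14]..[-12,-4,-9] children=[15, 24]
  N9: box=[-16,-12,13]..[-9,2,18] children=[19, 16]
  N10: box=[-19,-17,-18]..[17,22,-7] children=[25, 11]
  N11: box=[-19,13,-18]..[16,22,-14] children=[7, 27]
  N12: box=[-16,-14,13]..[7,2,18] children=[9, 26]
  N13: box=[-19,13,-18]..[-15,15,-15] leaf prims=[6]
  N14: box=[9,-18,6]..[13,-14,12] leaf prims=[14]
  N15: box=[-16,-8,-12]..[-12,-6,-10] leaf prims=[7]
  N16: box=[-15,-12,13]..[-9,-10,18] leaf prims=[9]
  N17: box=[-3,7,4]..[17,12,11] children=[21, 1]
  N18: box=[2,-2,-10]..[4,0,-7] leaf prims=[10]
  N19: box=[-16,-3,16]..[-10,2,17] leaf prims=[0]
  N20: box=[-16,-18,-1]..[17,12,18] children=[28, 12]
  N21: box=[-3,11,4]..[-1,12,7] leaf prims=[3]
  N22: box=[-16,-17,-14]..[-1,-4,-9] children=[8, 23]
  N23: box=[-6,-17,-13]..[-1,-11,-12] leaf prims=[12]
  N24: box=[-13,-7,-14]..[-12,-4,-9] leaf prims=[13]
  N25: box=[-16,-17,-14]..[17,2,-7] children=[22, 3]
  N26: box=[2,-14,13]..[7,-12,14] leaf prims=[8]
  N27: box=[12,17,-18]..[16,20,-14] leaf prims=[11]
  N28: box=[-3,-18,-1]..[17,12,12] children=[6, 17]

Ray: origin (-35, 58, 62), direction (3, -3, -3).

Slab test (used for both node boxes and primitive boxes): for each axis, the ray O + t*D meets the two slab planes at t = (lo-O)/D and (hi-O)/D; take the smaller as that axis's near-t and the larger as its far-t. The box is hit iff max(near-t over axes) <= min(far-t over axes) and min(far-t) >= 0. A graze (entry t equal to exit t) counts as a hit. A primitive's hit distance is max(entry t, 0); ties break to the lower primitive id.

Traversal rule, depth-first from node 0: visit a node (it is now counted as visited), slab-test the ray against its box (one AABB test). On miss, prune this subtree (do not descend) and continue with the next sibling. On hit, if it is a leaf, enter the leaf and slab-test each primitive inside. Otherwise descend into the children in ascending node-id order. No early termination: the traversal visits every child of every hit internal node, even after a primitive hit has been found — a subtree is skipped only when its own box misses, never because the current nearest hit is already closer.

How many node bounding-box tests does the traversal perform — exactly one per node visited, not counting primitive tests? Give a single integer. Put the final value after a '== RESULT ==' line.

Walk:
N0 x:[16/3,52/3] y:[12,76/3] z:[44/3,80/3] -> hit [44/3,52/3], descend [10, 20]
  N10 x:[16/3,52/3] y:[12,25] z:[23,80/3] -> miss, prune
  N20 x:[19/3,52/3] y:[46/3,76/3] z:[44/3,21] -> hit [46/3,52/3], descend [12, 28]
    N12 x:[19/3,14] y:[56/3,24] z:[44/3,49/3] -> miss, prune
    N28 x:[32/3,52/3] y:[46/3,76/3] z:[50/3,21] -> hit [50/3,52/3], descend [6, 17]
      N6 x:[38/3,16] y:[65/3,76/3] z:[50/3,21] -> miss, prune
      N17 x:[32/3,52/3] y:[46/3,17] z:[17,58/3] -> hit [17,17], descend [1, 21]
        N1 x:[49/3,52/3] y:[50/3,17] z:[17,52/3] -> hit [17,17] leaf, test {P4@t=17}
        N21 x:[32/3,34/3] y:[46/3,47/3] z:[55/3,58/3] -> miss, prune

Summary -> nodes [0, 10, 20, 12, 28, 6, 17, 1, 21]; box-tests=9; leaf-entries=1; first=P4

== RESULT ==
9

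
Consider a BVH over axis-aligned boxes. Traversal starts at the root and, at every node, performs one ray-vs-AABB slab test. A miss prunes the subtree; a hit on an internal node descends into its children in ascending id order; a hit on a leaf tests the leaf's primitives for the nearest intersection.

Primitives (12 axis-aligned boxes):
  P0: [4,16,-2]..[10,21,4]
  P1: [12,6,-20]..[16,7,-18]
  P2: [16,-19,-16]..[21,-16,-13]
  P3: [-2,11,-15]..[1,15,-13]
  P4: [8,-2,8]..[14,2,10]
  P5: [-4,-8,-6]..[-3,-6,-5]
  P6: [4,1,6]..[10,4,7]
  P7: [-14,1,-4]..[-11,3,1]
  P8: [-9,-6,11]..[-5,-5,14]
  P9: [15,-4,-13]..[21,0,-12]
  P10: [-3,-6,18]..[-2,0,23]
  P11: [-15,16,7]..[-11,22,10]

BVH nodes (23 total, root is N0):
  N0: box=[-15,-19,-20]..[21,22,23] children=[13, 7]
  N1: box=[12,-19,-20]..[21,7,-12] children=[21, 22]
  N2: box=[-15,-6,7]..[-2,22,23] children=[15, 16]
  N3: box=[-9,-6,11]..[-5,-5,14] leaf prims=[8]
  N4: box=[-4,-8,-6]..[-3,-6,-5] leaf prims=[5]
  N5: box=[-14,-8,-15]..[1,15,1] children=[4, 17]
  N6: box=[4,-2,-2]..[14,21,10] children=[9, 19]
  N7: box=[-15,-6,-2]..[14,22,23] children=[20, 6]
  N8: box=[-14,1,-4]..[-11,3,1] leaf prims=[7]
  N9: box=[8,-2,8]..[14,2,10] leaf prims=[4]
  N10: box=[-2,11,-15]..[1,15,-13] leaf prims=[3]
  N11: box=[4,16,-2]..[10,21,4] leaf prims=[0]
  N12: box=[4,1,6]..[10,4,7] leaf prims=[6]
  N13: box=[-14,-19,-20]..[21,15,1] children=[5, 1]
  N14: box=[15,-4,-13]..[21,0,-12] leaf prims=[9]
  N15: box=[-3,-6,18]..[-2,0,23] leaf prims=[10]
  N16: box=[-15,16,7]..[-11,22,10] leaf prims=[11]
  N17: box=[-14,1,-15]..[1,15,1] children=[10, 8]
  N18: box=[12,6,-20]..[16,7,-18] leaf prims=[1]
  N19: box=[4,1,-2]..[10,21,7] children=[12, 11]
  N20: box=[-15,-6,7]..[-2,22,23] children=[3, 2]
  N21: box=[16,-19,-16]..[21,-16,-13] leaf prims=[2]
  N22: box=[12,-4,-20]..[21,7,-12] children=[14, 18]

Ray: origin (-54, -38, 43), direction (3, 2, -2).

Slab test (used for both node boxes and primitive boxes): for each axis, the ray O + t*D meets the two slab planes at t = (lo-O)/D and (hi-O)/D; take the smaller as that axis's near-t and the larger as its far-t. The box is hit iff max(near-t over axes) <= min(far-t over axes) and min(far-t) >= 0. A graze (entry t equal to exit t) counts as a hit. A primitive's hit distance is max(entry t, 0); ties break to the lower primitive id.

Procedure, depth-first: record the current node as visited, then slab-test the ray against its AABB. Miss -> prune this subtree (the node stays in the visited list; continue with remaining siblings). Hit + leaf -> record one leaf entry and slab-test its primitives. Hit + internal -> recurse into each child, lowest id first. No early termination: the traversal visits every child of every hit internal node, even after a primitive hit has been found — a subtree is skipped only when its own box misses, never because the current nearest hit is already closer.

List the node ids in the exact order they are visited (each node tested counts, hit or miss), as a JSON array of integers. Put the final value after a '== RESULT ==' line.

Walk:
N0 x:[13,25] y:[19/2,30] z:[10,63/2] -> hit [13,25], descend [7, 13]
  N7 x:[13,68/3] y:[16,30] z:[10,45/2] -> hit [16,45/2], descend [6, 20]
    N6 x:[58/3,68/3] y:[18,59/2] z:[33/2,45/2] -> hit [58/3,45/2], descend [9, 19]
      N9 x:[62/3,68/3] y:[18,20] z:[33/2,35/2] -> miss, prune
      N19 x:[58/3,64/3] y:[39/2,59/2] z:[18,45/2] -> hit [39/2,64/3], descend [11, 12]
        N11 x:[58/3,64/3] y:[27,59/2] z:[39/2,45/2] -> miss, prune
        N12 x:[58/3,64/3] y:[39/2,21] z:[18,37/2] -> miss, prune
    N20 x:[13,52/3] y:[16,30] z:[10,18] -> hit [16,52/3], descend [2, 3]
      N2 x:[13,52/3] y:[16,30] z:[10,18] -> hit [16,52/3], descend [15, 16]
        N15 x:[17,52/3] y:[16,19] z:[10,25/2] -> miss, prune
        N16 x:[13,43/3] y:[27,30] z:[33/2,18] -> miss, prune
      N3 x:[15,49/3] y:[16,33/2] z:[29/2,16] -> hit [16,16] leaf, test {P8@t=16}
  N13 x:[40/3,25] y:[19/2,53/2] z:[21,63/2] -> hit [21,25], descend [1, 5]
    N1 x:[22,25] y:[19/2,45/2] z:[55/2,63/2] -> miss, prune
    N5 x:[40/3,55/3] y:[15,53/2] z:[21,29] -> miss, prune

order=[0, 7, 6, 9, 19, 11, 12, 20, 2, 15, 16, 3, 13, 1, 5]  |boxes|=15  |leaves|=1  hit=P8

== RESULT ==
[0, 7, 6, 9, 19, 11, 12, 20, 2, 15, 16, 3, 13, 1, 5]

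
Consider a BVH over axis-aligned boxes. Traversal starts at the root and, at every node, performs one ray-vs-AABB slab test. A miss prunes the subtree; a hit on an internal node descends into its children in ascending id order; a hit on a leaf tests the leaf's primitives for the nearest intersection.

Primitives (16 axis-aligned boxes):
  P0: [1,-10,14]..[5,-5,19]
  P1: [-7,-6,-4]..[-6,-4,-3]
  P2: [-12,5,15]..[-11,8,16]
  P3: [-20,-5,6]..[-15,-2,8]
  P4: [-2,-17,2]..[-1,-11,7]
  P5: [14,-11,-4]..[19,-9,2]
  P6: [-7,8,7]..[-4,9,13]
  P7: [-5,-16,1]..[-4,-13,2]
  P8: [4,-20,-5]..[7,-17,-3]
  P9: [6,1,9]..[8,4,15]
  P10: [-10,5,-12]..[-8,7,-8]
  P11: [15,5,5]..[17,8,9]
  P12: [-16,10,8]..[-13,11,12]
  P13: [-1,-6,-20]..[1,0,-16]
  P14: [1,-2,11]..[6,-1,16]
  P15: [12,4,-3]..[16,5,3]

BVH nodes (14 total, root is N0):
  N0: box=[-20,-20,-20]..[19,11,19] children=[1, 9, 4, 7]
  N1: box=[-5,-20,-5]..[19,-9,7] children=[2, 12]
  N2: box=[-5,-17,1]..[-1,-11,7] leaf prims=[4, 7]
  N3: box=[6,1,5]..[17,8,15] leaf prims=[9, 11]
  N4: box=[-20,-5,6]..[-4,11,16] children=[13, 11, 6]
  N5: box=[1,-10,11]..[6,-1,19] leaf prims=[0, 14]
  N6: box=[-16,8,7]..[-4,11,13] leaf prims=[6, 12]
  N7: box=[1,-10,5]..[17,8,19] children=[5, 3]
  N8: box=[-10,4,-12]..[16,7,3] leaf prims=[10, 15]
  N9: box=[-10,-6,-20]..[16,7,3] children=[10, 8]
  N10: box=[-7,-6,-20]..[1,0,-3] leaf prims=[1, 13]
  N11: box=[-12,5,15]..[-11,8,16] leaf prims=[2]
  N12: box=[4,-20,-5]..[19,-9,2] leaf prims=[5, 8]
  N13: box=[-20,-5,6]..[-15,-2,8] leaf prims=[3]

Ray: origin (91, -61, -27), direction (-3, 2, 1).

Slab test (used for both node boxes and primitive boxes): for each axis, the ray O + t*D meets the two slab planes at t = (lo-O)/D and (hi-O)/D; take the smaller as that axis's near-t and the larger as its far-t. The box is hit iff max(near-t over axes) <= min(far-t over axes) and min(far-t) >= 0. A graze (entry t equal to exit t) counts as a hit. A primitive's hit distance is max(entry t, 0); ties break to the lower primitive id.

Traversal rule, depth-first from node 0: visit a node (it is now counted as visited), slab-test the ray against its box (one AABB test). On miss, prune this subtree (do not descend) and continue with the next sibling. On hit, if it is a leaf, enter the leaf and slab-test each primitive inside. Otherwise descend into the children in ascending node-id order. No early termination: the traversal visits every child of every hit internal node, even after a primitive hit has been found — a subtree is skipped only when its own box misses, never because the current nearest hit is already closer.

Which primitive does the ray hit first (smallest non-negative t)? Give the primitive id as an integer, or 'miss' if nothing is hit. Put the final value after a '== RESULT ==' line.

Traverse from the root:
N0 x:[24,37] y:[41/2,36] z:[7,46] -> hit [24,36], descend [1, 4, 7, 9]
  N1 x:[24,32] y:[41/2,26] z:[22,34] -> hit [24,26], descend [2, 12]
    N2 x:[92/3,32] y:[22,25] z:[28,34] -> miss, prune
    N12 x:[24,29] y:[41/2,26] z:[22,29] -> hit [24,26] leaf, test {P5@t=25, P8(miss)}
  N4 x:[95/3,37] y:[28,36] z:[33,43] -> hit [33,36], descend [6, 11, 13]
    N6 x:[95/3,107/3] y:[69/2,36] z:[34,40] -> hit [69/2,107/3] leaf, test {P6(miss), P12@t=71/2}
    N11 x:[34,103/3] y:[33,69/2] z:[42,43] -> miss, prune
    N13 x:[106/3,37] y:[28,59/2] z:[33,35] -> miss, prune
  N7 x:[74/3,30] y:[51/2,69/2] z:[32,46] -> miss, prune
  N9 x:[25,101/3] y:[55/2,34] z:[7,30] -> hit [55/2,30], descend [8, 10]
    N8 x:[25,101/3] y:[65/2,34] z:[15,30] -> miss, prune
    N10 x:[30,98/3] y:[55/2,61/2] z:[7,24] -> miss, prune

12 AABB tests over nodes [0, 1, 2, 12, 4, 6, 11, 13, 7, 9, 8, 10]; 2 leaves entered; closest P5.

== RESULT ==
5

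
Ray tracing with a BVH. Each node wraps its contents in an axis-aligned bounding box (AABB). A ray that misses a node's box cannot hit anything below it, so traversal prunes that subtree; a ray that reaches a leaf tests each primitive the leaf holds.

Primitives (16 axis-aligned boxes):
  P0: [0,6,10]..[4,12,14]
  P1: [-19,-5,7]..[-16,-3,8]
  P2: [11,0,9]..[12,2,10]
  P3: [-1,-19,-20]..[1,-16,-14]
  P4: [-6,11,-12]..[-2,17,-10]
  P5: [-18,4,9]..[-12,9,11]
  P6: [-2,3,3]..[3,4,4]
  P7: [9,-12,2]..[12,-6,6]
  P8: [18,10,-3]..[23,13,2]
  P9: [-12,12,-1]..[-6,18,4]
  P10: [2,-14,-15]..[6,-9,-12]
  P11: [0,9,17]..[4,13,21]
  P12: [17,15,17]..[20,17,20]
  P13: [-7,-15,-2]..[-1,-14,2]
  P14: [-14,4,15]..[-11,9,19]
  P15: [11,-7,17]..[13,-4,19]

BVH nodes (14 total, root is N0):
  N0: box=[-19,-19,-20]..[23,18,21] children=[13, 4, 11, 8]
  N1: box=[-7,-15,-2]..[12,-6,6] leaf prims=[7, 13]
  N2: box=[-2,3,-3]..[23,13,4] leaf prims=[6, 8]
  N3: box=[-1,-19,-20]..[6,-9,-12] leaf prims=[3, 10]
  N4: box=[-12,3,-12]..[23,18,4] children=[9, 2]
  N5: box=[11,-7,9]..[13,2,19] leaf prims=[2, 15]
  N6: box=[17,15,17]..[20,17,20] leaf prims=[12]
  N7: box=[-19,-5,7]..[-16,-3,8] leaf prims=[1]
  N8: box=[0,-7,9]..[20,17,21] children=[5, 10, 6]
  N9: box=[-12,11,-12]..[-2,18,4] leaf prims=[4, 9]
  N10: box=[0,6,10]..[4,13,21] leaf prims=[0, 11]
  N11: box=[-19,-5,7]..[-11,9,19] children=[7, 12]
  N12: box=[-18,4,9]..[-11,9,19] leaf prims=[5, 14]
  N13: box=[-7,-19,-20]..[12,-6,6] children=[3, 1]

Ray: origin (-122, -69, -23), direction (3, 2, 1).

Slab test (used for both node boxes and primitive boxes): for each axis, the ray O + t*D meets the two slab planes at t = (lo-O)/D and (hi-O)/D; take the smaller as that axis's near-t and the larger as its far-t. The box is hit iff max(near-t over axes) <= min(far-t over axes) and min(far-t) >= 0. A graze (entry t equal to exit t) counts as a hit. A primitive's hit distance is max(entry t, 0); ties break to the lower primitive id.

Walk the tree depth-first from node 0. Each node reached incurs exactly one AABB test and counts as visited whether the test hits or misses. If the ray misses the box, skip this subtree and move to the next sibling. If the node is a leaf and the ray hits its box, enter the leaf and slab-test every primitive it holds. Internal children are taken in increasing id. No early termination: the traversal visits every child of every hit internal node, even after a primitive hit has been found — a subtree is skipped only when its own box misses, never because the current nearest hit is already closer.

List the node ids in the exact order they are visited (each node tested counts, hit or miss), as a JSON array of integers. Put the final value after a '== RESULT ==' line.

Walk:
N0 x:[103/3,145/3] y:[25,87/2] z:[3,44] -> hit [103/3,87/2], descend [4, 8, 11, 13]
  N4 x:[110/3,145/3] y:[36,87/2] z:[11,27] -> miss, prune
  N8 x:[122/3,142/3] y:[31,43] z:[32,44] -> hit [122/3,43], descend [5, 6, 10]
    N5 x:[133/3,45] y:[31,71/2] z:[32,42] -> miss, prune
    N6 x:[139/3,142/3] y:[42,43] z:[40,43] -> miss, prune
    N10 x:[122/3,42] y:[75/2,41] z:[33,44] -> hit [122/3,41] leaf, test {P0(miss), P11@t=122/3}
  N11 x:[103/3,37] y:[32,39] z:[30,42] -> hit [103/3,37], descend [7, 12]
    N7 x:[103/3,106/3] y:[32,33] z:[30,31] -> miss, prune
    N12 x:[104/3,37] y:[73/2,39] z:[32,42] -> hit [73/2,37] leaf, test {P5(miss), P14(miss)}
  N13 x:[115/3,134/3] y:[25,63/2] z:[3,29] -> miss, prune

order=[0, 4, 8, 5, 6, 10, 11, 7, 12, 13]  |boxes|=10  |leaves|=2  hit=P11

== RESULT ==
[0, 4, 8, 5, 6, 10, 11, 7, 12, 13]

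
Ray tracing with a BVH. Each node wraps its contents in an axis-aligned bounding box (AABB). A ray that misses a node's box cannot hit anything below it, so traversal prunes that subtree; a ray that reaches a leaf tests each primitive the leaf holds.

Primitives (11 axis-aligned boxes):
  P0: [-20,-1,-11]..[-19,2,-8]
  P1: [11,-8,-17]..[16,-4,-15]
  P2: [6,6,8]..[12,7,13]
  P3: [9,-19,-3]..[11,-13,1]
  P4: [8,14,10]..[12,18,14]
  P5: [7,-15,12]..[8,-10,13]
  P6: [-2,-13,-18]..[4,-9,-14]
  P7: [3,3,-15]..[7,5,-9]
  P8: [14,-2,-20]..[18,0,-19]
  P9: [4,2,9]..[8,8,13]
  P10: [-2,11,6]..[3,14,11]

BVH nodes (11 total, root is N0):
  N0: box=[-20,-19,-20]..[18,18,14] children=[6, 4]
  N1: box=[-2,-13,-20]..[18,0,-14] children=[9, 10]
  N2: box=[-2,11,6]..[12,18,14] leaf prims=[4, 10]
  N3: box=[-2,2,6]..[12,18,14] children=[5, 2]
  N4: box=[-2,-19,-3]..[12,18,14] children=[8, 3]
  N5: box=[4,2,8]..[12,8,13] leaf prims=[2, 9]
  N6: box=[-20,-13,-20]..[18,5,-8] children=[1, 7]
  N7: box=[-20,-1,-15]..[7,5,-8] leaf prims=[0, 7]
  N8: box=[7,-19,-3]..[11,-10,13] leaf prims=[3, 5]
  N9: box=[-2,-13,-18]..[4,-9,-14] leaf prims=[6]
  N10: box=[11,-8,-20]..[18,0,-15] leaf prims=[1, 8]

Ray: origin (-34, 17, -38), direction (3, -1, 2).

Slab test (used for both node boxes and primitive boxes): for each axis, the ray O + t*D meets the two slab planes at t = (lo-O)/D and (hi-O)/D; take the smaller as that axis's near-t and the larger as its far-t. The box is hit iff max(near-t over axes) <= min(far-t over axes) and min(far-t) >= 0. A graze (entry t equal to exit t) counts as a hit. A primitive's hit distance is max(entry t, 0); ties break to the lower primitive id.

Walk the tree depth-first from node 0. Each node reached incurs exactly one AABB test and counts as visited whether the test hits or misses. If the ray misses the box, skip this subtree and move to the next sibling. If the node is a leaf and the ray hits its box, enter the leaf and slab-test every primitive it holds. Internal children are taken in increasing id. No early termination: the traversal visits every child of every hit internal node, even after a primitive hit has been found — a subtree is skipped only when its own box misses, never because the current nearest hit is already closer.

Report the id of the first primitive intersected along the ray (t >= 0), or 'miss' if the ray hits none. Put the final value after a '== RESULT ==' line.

Walk:
N0 x:[14/3,52/3] y:[-1,36] z:[9,26] -> hit [9,52/3], descend [4, 6]
  N4 x:[32/3,46/3] y:[-1,36] z:[35/2,26] -> miss, prune
  N6 x:[14/3,52/3] y:[12,30] z:[9,15] -> hit [12,15], descend [1, 7]
    N1 x:[32/3,52/3] y:[17,30] z:[9,12] -> miss, prune
    N7 x:[14/3,41/3] y:[12,18] z:[23/2,15] -> hit [12,41/3] leaf, test {P0(miss), P7@t=37/3}

Summary -> nodes [0, 4, 6, 1, 7]; box-tests=5; leaf-entries=1; first=P7

== RESULT ==
7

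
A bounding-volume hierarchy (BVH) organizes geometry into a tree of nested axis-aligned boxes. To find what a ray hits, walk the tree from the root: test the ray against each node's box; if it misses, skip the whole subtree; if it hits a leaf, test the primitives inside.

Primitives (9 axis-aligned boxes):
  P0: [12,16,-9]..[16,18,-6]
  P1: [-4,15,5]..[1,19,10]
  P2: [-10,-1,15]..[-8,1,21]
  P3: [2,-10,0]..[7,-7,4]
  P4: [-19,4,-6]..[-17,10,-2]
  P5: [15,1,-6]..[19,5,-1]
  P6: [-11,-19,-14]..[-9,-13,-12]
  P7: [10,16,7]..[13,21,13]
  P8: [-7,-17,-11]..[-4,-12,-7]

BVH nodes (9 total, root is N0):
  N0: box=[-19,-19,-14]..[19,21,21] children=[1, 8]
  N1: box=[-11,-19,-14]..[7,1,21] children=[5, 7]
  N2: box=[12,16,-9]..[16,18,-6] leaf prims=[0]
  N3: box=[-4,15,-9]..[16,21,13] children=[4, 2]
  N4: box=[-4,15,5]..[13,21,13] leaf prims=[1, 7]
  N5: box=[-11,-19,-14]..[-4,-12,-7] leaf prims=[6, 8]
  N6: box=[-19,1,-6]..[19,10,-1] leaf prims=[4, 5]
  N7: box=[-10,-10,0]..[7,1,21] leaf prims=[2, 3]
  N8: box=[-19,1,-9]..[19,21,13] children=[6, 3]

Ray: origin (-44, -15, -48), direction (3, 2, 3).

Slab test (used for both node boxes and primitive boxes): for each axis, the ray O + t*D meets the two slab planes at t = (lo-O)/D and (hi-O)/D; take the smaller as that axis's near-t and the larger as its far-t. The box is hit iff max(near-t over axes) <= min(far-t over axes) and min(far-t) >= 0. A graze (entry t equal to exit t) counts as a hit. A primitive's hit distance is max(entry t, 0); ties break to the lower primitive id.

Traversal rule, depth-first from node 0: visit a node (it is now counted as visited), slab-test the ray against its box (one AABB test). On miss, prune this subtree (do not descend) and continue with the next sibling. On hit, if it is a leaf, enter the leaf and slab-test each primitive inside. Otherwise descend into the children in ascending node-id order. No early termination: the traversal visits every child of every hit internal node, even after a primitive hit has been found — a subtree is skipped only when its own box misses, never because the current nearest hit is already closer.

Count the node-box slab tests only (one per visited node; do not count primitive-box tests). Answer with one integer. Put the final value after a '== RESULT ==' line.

Trace the traversal:
N0 x:[25/3,21] y:[-2,18] z:[34/3,23] -> hit [34/3,18], descend [1, 8]
  N1 x:[11,17] y:[-2,8] z:[34/3,23] -> miss, prune
  N8 x:[25/3,21] y:[8,18] z:[13,61/3] -> hit [13,18], descend [3, 6]
    N3 x:[40/3,20] y:[15,18] z:[13,61/3] -> hit [15,18], descend [2, 4]
      N2 x:[56/3,20] y:[31/2,33/2] z:[13,14] -> miss, prune
      N4 x:[40/3,19] y:[15,18] z:[53/3,61/3] -> hit [53/3,18] leaf, test {P1(miss), P7(miss)}
    N6 x:[25/3,21] y:[8,25/2] z:[14,47/3] -> miss, prune

order=[0, 1, 8, 3, 2, 4, 6]  |boxes|=7  |leaves|=1  hit=miss

== RESULT ==
7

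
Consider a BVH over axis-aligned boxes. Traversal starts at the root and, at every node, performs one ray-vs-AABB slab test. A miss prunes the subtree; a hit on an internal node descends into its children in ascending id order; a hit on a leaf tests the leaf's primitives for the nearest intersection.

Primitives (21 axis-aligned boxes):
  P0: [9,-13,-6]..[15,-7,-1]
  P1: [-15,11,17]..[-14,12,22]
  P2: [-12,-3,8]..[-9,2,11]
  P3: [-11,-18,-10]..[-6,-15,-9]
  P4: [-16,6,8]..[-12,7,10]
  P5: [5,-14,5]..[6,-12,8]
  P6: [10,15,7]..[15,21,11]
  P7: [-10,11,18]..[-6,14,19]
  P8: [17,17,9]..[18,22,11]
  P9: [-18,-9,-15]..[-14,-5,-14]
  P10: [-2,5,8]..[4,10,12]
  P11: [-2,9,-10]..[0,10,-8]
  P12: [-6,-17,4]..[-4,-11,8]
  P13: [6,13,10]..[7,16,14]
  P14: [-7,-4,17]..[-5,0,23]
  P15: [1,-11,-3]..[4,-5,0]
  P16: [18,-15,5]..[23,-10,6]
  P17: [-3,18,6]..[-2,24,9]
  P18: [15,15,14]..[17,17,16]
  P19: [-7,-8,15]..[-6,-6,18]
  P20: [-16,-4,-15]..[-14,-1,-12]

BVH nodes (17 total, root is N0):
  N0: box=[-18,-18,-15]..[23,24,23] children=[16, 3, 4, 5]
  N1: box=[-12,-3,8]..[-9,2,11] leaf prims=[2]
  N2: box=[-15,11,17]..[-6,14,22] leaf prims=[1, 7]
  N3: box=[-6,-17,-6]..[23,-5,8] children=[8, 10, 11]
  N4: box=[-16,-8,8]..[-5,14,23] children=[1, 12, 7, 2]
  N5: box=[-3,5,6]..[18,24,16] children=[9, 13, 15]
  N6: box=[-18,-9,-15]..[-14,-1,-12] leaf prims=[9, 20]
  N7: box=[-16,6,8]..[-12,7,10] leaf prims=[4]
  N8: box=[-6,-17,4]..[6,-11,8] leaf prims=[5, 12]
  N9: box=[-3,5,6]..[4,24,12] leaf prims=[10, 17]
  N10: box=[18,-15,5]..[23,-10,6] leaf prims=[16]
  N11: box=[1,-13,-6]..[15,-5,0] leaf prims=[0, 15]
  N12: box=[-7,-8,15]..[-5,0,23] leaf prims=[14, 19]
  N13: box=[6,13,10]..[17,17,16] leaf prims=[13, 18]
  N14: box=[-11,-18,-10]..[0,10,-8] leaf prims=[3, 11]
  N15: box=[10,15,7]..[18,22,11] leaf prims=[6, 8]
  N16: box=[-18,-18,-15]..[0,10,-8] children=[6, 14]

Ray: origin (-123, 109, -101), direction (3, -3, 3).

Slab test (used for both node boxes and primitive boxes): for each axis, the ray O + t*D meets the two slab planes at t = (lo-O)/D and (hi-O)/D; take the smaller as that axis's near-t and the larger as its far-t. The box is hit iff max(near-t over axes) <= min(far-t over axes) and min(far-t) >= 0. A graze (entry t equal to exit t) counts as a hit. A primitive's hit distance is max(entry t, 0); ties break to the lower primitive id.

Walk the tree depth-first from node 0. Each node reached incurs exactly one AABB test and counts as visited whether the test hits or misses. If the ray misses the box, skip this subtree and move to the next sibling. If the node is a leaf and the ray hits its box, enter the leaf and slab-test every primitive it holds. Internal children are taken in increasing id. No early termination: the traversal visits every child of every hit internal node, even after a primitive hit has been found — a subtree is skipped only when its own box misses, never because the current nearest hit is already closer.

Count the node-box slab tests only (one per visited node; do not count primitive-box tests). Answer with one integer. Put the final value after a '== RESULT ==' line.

Walk:
N0 x:[35,146/3] y:[85/3,127/3] z:[86/3,124/3] -> hit [35,124/3], descend [3, 4, 5, 16]
  N3 x:[39,146/3] y:[38,42] z:[95/3,109/3] -> miss, prune
  N4 x:[107/3,118/3] y:[95/3,39] z:[109/3,124/3] -> hit [109/3,39], descend [1, 2, 7, 12]
    N1 x:[37,38] y:[107/3,112/3] z:[109/3,112/3] -> hit [37,112/3] leaf, test {P2@t=37}
    N2 x:[36,39] y:[95/3,98/3] z:[118/3,41] -> miss, prune
    N7 x:[107/3,37] y:[34,103/3] z:[109/3,37] -> miss, prune
    N12 x:[116/3,118/3] y:[109/3,39] z:[116/3,124/3] -> hit [116/3,39] leaf, test {P14(miss), P19@t=116/3}
  N5 x:[40,47] y:[85/3,104/3] z:[107/3,39] -> miss, prune
  N16 x:[35,41] y:[33,127/3] z:[86/3,31] -> miss, prune

Summary -> nodes [0, 3, 4, 1, 2, 7, 12, 5, 16]; box-tests=9; leaf-entries=2; first=P2

== RESULT ==
9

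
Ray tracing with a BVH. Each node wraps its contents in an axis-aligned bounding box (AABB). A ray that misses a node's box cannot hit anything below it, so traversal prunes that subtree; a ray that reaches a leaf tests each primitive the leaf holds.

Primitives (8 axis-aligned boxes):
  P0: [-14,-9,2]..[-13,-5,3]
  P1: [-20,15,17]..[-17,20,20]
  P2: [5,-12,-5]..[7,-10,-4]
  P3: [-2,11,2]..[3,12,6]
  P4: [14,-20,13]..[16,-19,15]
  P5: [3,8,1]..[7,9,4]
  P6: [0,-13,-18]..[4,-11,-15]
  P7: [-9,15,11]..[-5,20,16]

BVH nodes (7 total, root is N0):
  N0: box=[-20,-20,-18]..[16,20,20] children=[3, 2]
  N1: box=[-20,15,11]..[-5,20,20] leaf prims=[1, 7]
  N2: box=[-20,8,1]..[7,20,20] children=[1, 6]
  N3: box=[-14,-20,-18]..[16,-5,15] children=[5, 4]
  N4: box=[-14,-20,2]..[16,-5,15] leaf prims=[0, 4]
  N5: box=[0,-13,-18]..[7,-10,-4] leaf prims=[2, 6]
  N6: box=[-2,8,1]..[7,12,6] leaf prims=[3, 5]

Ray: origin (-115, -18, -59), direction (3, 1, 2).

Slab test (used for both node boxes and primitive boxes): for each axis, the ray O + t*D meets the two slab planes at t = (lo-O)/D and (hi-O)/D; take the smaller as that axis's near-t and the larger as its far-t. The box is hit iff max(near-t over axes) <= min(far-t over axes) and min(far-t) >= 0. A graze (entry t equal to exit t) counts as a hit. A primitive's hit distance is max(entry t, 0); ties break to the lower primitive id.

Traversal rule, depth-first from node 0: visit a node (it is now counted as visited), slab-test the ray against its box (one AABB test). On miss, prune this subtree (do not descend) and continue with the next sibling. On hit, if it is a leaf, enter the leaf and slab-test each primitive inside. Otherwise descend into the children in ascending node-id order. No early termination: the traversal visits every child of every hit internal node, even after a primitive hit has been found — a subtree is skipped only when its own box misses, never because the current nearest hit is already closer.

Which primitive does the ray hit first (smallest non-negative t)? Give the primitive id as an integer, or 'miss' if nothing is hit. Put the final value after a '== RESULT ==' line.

Trace the traversal:
N0 x:[95/3,131/3] y:[-2,38] z:[41/2,79/2] -> hit [95/3,38], descend [2, 3]
  N2 x:[95/3,122/3] y:[26,38] z:[30,79/2] -> hit [95/3,38], descend [1, 6]
    N1 x:[95/3,110/3] y:[33,38] z:[35,79/2] -> hit [35,110/3] leaf, test {P1(miss), P7@t=106/3}
    N6 x:[113/3,122/3] y:[26,30] z:[30,65/2] -> miss, prune
  N3 x:[101/3,131/3] y:[-2,13] z:[41/2,37] -> miss, prune

order=[0, 2, 1, 6, 3]  |boxes|=5  |leaves|=1  hit=P7

== RESULT ==
7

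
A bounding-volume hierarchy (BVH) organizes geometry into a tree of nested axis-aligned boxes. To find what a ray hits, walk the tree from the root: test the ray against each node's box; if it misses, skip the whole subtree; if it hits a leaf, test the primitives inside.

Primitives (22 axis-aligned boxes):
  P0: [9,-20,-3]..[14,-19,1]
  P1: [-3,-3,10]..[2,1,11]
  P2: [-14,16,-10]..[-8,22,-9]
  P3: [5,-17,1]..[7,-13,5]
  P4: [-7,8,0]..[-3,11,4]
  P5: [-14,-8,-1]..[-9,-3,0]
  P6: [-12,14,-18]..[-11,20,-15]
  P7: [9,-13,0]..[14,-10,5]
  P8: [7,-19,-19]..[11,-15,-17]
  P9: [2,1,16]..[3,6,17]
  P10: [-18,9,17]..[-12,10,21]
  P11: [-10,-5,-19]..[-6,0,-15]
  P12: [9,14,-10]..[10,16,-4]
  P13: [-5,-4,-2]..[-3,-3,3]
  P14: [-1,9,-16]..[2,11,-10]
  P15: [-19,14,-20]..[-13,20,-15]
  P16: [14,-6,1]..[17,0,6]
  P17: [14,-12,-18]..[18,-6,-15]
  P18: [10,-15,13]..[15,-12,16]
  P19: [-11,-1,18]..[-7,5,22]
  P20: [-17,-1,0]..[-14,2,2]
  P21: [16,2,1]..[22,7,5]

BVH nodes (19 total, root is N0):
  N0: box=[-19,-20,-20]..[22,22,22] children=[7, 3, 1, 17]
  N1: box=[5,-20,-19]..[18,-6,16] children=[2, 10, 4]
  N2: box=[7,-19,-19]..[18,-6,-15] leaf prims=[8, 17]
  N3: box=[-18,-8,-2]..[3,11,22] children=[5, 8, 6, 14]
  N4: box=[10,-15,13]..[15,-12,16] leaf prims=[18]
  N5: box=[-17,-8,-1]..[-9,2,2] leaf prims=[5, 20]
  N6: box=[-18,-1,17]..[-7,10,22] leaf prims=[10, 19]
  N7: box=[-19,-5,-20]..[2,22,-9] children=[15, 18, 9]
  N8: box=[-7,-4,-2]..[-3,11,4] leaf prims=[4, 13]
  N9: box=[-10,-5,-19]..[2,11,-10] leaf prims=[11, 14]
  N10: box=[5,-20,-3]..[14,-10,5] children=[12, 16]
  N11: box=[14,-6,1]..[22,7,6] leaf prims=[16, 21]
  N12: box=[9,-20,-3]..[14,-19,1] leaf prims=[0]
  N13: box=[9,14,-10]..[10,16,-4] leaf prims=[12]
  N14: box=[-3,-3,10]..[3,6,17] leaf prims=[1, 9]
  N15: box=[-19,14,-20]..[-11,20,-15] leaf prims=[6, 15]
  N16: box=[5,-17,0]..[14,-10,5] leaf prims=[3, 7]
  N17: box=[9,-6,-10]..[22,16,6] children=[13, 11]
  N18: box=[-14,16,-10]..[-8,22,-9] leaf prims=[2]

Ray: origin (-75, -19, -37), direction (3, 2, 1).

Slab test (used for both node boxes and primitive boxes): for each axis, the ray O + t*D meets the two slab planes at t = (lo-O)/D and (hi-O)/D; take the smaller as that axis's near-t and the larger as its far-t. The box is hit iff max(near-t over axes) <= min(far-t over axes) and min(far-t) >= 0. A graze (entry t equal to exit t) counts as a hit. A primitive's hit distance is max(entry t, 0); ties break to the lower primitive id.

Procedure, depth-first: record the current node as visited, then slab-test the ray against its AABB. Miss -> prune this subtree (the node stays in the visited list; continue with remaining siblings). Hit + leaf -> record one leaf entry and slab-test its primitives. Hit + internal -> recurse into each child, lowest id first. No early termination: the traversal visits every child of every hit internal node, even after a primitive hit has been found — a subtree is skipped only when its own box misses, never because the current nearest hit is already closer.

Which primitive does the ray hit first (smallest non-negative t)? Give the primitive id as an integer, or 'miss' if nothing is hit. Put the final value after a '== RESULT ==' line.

Traverse from the root:
N0 x:[56/3,97/3] y:[-1/2,41/2] z:[17,59] -> hit [56/3,41/2], descend [1, 3, 7, 17]
  N1 x:[80/3,31] y:[-1/2,13/2] z:[18,53] -> miss, prune
  N3 x:[19,26] y:[11/2,15] z:[35,59] -> miss, prune
  N7 x:[56/3,77/3] y:[7,41/2] z:[17,28] -> hit [56/3,41/2], descend [9, 15, 18]
    N9 x:[65/3,77/3] y:[7,15] z:[18,27] -> miss, prune
    N15 x:[56/3,64/3] y:[33/2,39/2] z:[17,22] -> hit [56/3,39/2] leaf, test {P6(miss), P15@t=56/3}
    N18 x:[61/3,67/3] y:[35/2,41/2] z:[27,28] -> miss, prune
  N17 x:[28,97/3] y:[13/2,35/2] z:[27,43] -> miss, prune

Summary -> nodes [0, 1, 3, 7, 9, 15, 18, 17]; box-tests=8; leaf-entries=1; first=P15

== RESULT ==
15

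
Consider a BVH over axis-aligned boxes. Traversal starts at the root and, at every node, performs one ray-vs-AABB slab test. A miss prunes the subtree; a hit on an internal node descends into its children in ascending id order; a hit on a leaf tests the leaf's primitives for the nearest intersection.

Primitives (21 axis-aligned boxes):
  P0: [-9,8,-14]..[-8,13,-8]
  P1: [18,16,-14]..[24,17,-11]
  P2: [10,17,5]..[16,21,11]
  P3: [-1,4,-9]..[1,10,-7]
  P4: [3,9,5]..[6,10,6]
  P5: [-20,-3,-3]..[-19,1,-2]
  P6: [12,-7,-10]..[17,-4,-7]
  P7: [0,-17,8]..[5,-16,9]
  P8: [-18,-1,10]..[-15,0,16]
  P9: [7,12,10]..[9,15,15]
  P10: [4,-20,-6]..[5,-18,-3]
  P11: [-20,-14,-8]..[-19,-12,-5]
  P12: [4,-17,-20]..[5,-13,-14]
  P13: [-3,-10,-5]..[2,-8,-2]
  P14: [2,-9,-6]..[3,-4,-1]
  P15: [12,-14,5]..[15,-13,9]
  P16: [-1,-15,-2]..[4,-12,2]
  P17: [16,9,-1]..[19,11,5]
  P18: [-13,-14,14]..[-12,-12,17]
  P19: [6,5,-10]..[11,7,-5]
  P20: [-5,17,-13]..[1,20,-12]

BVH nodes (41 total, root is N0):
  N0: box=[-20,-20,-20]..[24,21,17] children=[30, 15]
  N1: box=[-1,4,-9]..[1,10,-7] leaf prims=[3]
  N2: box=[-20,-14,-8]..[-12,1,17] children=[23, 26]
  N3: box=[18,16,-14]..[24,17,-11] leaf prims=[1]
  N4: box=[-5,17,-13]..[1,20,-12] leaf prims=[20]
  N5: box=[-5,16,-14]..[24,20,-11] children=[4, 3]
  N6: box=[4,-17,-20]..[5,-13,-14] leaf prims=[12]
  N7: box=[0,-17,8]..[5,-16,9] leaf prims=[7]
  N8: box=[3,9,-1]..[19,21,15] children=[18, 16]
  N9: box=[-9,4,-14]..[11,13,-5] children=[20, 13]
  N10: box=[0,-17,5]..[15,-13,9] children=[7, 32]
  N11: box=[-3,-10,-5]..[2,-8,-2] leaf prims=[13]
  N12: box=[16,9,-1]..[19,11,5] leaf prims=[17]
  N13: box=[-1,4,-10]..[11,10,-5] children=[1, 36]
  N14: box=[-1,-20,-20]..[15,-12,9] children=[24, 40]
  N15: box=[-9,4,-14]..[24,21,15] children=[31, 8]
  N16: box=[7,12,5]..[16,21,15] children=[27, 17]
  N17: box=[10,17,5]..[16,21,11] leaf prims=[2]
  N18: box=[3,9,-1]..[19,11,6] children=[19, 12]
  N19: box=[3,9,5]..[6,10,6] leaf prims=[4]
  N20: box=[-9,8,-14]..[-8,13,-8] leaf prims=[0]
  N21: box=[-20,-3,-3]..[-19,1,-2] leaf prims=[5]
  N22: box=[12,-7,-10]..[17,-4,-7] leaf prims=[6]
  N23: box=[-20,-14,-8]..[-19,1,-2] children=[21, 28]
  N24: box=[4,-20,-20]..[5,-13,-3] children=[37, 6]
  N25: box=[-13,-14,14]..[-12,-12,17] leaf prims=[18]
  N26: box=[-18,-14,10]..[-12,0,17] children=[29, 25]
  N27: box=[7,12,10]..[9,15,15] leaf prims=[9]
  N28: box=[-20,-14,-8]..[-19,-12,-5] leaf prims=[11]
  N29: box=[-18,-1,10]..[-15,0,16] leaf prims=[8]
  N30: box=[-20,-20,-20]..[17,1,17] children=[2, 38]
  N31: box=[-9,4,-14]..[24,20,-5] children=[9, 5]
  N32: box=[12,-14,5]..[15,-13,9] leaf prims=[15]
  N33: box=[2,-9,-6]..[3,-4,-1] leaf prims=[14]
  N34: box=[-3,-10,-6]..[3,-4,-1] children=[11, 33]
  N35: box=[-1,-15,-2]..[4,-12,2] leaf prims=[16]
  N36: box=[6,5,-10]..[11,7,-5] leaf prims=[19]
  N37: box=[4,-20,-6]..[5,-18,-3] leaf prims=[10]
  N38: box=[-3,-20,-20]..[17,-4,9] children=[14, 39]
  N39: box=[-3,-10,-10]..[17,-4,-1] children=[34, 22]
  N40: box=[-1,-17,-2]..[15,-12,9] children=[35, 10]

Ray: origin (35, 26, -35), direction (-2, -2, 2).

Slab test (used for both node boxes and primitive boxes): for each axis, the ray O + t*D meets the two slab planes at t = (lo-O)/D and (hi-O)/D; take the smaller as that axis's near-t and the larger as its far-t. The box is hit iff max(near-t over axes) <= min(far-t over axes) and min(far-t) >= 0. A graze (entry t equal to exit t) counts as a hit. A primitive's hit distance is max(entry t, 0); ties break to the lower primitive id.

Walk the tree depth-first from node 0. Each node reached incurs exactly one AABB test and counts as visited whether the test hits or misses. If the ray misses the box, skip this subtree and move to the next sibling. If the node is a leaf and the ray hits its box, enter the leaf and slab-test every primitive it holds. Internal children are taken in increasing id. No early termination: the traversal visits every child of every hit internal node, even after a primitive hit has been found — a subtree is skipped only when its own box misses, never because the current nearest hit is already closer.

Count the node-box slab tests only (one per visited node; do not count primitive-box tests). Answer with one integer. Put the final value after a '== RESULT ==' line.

Traverse from the root:
N0 x:[11/2,55/2] y:[5/2,23] z:[15/2,26] -> hit [15/2,23], descend [15, 30]
  N15 x:[11/2,22] y:[5/2,11] z:[21/2,25] -> hit [21/2,11], descend [8, 31]
    N8 x:[8,16] y:[5/2,17/2] z:[17,25] -> miss, prune
    N31 x:[11/2,22] y:[3,11] z:[21/2,15] -> hit [21/2,11], descend [5, 9]
      N5 x:[11/2,20] y:[3,5] z:[21/2,12] -> miss, prune
      N9 x:[12,22] y:[13/2,11] z:[21/2,15] -> miss, prune
  N30 x:[9,55/2] y:[25/2,23] z:[15/2,26] -> hit [25/2,23], descend [2, 38]
    N2 x:[47/2,55/2] y:[25/2,20] z:[27/2,26] -> miss, prune
    N38 x:[9,19] y:[15,23] z:[15/2,22] -> hit [15,19], descend [14, 39]
      N14 x:[10,18] y:[19,23] z:[15/2,22] -> miss, prune
      N39 x:[9,19] y:[15,18] z:[25/2,17] -> hit [15,17], descend [22, 34]
        N22 x:[9,23/2] y:[15,33/2] z:[25/2,14] -> miss, prune
        N34 x:[16,19] y:[15,18] z:[29/2,17] -> hit [16,17], descend [11, 33]
          N11 x:[33/2,19] y:[17,18] z:[15,33/2] -> miss, prune
          N33 x:[16,33/2] y:[15,35/2] z:[29/2,17] -> hit [16,33/2] leaf, test {P14@t=16}

Summary -> nodes [0, 15, 8, 31, 5, 9, 30, 2, 38, 14, 39, 22, 34, 11, 33]; box-tests=15; leaf-entries=1; first=P14

== RESULT ==
15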